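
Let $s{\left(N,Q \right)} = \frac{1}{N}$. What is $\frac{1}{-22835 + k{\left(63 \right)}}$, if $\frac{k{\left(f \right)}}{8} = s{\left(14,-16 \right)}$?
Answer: $- \frac{7}{159841} \approx -4.3794 \cdot 10^{-5}$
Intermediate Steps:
$k{\left(f \right)} = \frac{4}{7}$ ($k{\left(f \right)} = \frac{8}{14} = 8 \cdot \frac{1}{14} = \frac{4}{7}$)
$\frac{1}{-22835 + k{\left(63 \right)}} = \frac{1}{-22835 + \frac{4}{7}} = \frac{1}{- \frac{159841}{7}} = - \frac{7}{159841}$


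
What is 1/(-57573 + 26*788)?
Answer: -1/37085 ≈ -2.6965e-5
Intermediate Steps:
1/(-57573 + 26*788) = 1/(-57573 + 20488) = 1/(-37085) = -1/37085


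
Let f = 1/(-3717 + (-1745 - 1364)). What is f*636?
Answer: -318/3413 ≈ -0.093173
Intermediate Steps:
f = -1/6826 (f = 1/(-3717 - 3109) = 1/(-6826) = -1/6826 ≈ -0.00014650)
f*636 = -1/6826*636 = -318/3413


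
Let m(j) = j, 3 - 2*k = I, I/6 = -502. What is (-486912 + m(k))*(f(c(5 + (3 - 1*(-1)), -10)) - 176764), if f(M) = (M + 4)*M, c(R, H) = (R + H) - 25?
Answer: 85524389664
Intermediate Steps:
I = -3012 (I = 6*(-502) = -3012)
k = 3015/2 (k = 3/2 - ½*(-3012) = 3/2 + 1506 = 3015/2 ≈ 1507.5)
c(R, H) = -25 + H + R (c(R, H) = (H + R) - 25 = -25 + H + R)
f(M) = M*(4 + M) (f(M) = (4 + M)*M = M*(4 + M))
(-486912 + m(k))*(f(c(5 + (3 - 1*(-1)), -10)) - 176764) = (-486912 + 3015/2)*((-25 - 10 + (5 + (3 - 1*(-1))))*(4 + (-25 - 10 + (5 + (3 - 1*(-1))))) - 176764) = -970809*((-25 - 10 + (5 + (3 + 1)))*(4 + (-25 - 10 + (5 + (3 + 1)))) - 176764)/2 = -970809*((-25 - 10 + (5 + 4))*(4 + (-25 - 10 + (5 + 4))) - 176764)/2 = -970809*((-25 - 10 + 9)*(4 + (-25 - 10 + 9)) - 176764)/2 = -970809*(-26*(4 - 26) - 176764)/2 = -970809*(-26*(-22) - 176764)/2 = -970809*(572 - 176764)/2 = -970809/2*(-176192) = 85524389664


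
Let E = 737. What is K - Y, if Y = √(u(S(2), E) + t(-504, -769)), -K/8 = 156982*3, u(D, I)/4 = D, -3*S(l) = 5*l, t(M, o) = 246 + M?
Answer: -3767568 - I*√2442/3 ≈ -3.7676e+6 - 16.472*I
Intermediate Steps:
S(l) = -5*l/3
u(D, I) = 4*D
K = -3767568 (K = -1255856*3 = -8*470946 = -3767568)
Y = I*√2442/3 (Y = √(4*(-5/3*2) + (246 - 504)) = √(4*(-10/3) - 258) = √(-40/3 - 258) = √(-814/3) = I*√2442/3 ≈ 16.472*I)
K - Y = -3767568 - I*√2442/3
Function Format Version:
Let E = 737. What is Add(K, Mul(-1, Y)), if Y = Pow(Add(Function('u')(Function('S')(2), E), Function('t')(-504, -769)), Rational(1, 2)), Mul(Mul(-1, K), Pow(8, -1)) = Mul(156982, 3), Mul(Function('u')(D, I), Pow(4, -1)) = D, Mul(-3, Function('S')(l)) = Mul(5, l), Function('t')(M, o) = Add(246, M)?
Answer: Add(-3767568, Mul(Rational(-1, 3), I, Pow(2442, Rational(1, 2)))) ≈ Add(-3.7676e+6, Mul(-16.472, I))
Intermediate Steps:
Function('S')(l) = Mul(Rational(-5, 3), l) (Function('S')(l) = Mul(Rational(-1, 3), Mul(5, l)) = Mul(Rational(-5, 3), l))
Function('u')(D, I) = Mul(4, D)
K = -3767568 (K = Mul(-8, Mul(156982, 3)) = Mul(-8, 470946) = -3767568)
Y = Mul(Rational(1, 3), I, Pow(2442, Rational(1, 2))) (Y = Pow(Add(Mul(4, Mul(Rational(-5, 3), 2)), Add(246, -504)), Rational(1, 2)) = Pow(Add(Mul(4, Rational(-10, 3)), -258), Rational(1, 2)) = Pow(Add(Rational(-40, 3), -258), Rational(1, 2)) = Pow(Rational(-814, 3), Rational(1, 2)) = Mul(Rational(1, 3), I, Pow(2442, Rational(1, 2))) ≈ Mul(16.472, I))
Add(K, Mul(-1, Y)) = Add(-3767568, Mul(-1, Mul(Rational(1, 3), I, Pow(2442, Rational(1, 2))))) = Add(-3767568, Mul(Rational(-1, 3), I, Pow(2442, Rational(1, 2))))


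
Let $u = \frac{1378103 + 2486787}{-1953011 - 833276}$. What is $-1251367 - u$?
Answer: $- \frac{3486663739439}{2786287} \approx -1.2514 \cdot 10^{6}$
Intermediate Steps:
$u = - \frac{3864890}{2786287}$ ($u = \frac{3864890}{-2786287} = 3864890 \left(- \frac{1}{2786287}\right) = - \frac{3864890}{2786287} \approx -1.3871$)
$-1251367 - u = -1251367 - - \frac{3864890}{2786287} = -1251367 + \frac{3864890}{2786287} = - \frac{3486663739439}{2786287}$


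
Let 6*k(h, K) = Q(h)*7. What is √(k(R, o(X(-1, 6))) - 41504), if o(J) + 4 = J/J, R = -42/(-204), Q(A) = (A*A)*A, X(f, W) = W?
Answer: I*√499169481645/3468 ≈ 203.73*I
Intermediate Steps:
Q(A) = A³ (Q(A) = A²*A = A³)
R = 7/34 (R = -42*(-1/204) = 7/34 ≈ 0.20588)
o(J) = -3 (o(J) = -4 + J/J = -4 + 1 = -3)
k(h, K) = 7*h³/6 (k(h, K) = (h³*7)/6 = (7*h³)/6 = 7*h³/6)
√(k(R, o(X(-1, 6))) - 41504) = √(7*(7/34)³/6 - 41504) = √((7/6)*(343/39304) - 41504) = √(2401/235824 - 41504) = √(-9787636895/235824) = I*√499169481645/3468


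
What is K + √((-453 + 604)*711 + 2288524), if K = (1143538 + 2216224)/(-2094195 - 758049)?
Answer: -1679881/1426122 + √2395885 ≈ 1546.7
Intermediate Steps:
K = -1679881/1426122 (K = 3359762/(-2852244) = 3359762*(-1/2852244) = -1679881/1426122 ≈ -1.1779)
K + √((-453 + 604)*711 + 2288524) = -1679881/1426122 + √((-453 + 604)*711 + 2288524) = -1679881/1426122 + √(151*711 + 2288524) = -1679881/1426122 + √(107361 + 2288524) = -1679881/1426122 + √2395885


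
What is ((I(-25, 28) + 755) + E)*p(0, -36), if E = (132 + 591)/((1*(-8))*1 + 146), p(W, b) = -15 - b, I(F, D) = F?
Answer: 710241/46 ≈ 15440.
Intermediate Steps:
E = 241/46 (E = 723/(-8*1 + 146) = 723/(-8 + 146) = 723/138 = 723*(1/138) = 241/46 ≈ 5.2391)
((I(-25, 28) + 755) + E)*p(0, -36) = ((-25 + 755) + 241/46)*(-15 - 1*(-36)) = (730 + 241/46)*(-15 + 36) = (33821/46)*21 = 710241/46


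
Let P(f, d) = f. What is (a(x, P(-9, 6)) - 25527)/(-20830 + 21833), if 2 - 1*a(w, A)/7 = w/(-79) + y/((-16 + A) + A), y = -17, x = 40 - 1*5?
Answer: -4031117/158474 ≈ -25.437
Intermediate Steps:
x = 35 (x = 40 - 5 = 35)
a(w, A) = 14 + 119/(-16 + 2*A) + 7*w/79 (a(w, A) = 14 - 7*(w/(-79) - 17/((-16 + A) + A)) = 14 - 7*(w*(-1/79) - 17/(-16 + 2*A)) = 14 - 7*(-w/79 - 17/(-16 + 2*A)) = 14 - 7*(-17/(-16 + 2*A) - w/79) = 14 + (119/(-16 + 2*A) + 7*w/79) = 14 + 119/(-16 + 2*A) + 7*w/79)
(a(x, P(-9, 6)) - 25527)/(-20830 + 21833) = (7*(-1185 - 16*35 + 316*(-9) + 2*(-9)*35)/(158*(-8 - 9)) - 25527)/(-20830 + 21833) = ((7/158)*(-1185 - 560 - 2844 - 630)/(-17) - 25527)/1003 = ((7/158)*(-1/17)*(-5219) - 25527)*(1/1003) = (2149/158 - 25527)*(1/1003) = -4031117/158*1/1003 = -4031117/158474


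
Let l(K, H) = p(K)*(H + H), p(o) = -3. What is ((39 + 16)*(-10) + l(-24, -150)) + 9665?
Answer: 10015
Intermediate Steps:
l(K, H) = -6*H (l(K, H) = -3*(H + H) = -6*H)
((39 + 16)*(-10) + l(-24, -150)) + 9665 = ((39 + 16)*(-10) - 6*(-150)) + 9665 = (55*(-10) + 900) + 9665 = (-550 + 900) + 9665 = 350 + 9665 = 10015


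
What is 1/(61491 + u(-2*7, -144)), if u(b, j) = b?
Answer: 1/61477 ≈ 1.6266e-5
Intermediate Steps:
1/(61491 + u(-2*7, -144)) = 1/(61491 - 2*7) = 1/(61491 - 14) = 1/61477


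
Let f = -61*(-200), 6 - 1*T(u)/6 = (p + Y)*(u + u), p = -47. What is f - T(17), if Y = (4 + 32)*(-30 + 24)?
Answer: -41488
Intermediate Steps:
Y = -216 (Y = 36*(-6) = -216)
T(u) = 36 + 3156*u (T(u) = 36 - 6*(-47 - 216)*(u + u) = 36 - (-1578)*2*u = 36 - (-3156)*u = 36 + 3156*u)
f = 12200
f - T(17) = 12200 - (36 + 3156*17) = 12200 - (36 + 53652) = 12200 - 1*53688 = 12200 - 53688 = -41488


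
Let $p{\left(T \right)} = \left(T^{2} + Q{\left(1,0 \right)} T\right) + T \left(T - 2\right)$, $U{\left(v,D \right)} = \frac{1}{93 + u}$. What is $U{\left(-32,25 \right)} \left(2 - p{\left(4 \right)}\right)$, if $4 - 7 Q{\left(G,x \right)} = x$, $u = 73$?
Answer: $- \frac{85}{581} \approx -0.1463$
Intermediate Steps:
$Q{\left(G,x \right)} = \frac{4}{7} - \frac{x}{7}$
$U{\left(v,D \right)} = \frac{1}{166}$ ($U{\left(v,D \right)} = \frac{1}{93 + 73} = \frac{1}{166}$)
$p{\left(T \right)} = T^{2} + \frac{4 T}{7} + T \left(-2 + T\right)$ ($p{\left(T \right)} = \left(T^{2} + \left(\frac{4}{7} - 0\right) T\right) + T \left(T - 2\right) = \left(T^{2} + \left(\frac{4}{7} + 0\right) T\right) + T \left(-2 + T\right) = \left(T^{2} + \frac{4 T}{7}\right) + T \left(-2 + T\right) = T^{2} + \frac{4 T}{7} + T \left(-2 + T\right)$)
$U{\left(-32,25 \right)} \left(2 - p{\left(4 \right)}\right) = \frac{2 - \frac{2}{7} \cdot 4 \left(-5 + 7 \cdot 4\right)}{166} = \frac{2 - \frac{2}{7} \cdot 4 \left(-5 + 28\right)}{166} = \frac{2 - \frac{2}{7} \cdot 4 \cdot 23}{166} = \frac{2 - \frac{184}{7}}{166} = \frac{1}{166} \left(- \frac{170}{7}\right) = - \frac{85}{581}$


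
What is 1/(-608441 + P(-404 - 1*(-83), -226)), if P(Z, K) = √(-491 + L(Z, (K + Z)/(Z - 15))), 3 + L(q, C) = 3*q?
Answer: -608441/370200451938 - I*√1457/370200451938 ≈ -1.6435e-6 - 1.0311e-10*I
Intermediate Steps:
L(q, C) = -3 + 3*q
P(Z, K) = √(-494 + 3*Z) (P(Z, K) = √(-491 + (-3 + 3*Z)) = √(-494 + 3*Z))
1/(-608441 + P(-404 - 1*(-83), -226)) = 1/(-608441 + √(-494 + 3*(-404 - 1*(-83)))) = 1/(-608441 + √(-494 + 3*(-404 + 83))) = 1/(-608441 + √(-494 + 3*(-321))) = 1/(-608441 + √(-494 - 963)) = 1/(-608441 + √(-1457)) = 1/(-608441 + I*√1457)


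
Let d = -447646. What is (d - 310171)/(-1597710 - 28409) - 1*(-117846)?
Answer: 191632377491/1626119 ≈ 1.1785e+5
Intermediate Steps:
(d - 310171)/(-1597710 - 28409) - 1*(-117846) = (-447646 - 310171)/(-1597710 - 28409) - 1*(-117846) = -757817/(-1626119) + 117846 = -757817*(-1/1626119) + 117846 = 757817/1626119 + 117846 = 191632377491/1626119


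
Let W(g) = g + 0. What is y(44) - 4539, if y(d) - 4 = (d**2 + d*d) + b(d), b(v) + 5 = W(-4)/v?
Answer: -7349/11 ≈ -668.09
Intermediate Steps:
W(g) = g
b(v) = -5 - 4/v
y(d) = -1 - 4/d + 2*d**2 (y(d) = 4 + ((d**2 + d*d) + (-5 - 4/d)) = 4 + ((d**2 + d**2) + (-5 - 4/d)) = 4 + (2*d**2 + (-5 - 4/d)) = 4 + (-5 - 4/d + 2*d**2) = -1 - 4/d + 2*d**2)
y(44) - 4539 = (-4 - 1*44 + 2*44**3)/44 - 4539 = (-4 - 44 + 2*85184)/44 - 4539 = (-4 - 44 + 170368)/44 - 4539 = (1/44)*170320 - 4539 = 42580/11 - 4539 = -7349/11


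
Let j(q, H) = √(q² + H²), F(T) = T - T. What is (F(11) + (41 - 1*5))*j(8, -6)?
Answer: 360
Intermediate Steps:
F(T) = 0
j(q, H) = √(H² + q²)
(F(11) + (41 - 1*5))*j(8, -6) = (0 + (41 - 1*5))*√((-6)² + 8²) = (0 + (41 - 5))*√(36 + 64) = (0 + 36)*√100 = 36*10 = 360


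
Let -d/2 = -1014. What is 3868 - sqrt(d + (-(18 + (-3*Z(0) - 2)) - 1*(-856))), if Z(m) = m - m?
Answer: 3868 - 2*sqrt(717) ≈ 3814.4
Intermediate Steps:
d = 2028 (d = -2*(-1014) = 2028)
Z(m) = 0
3868 - sqrt(d + (-(18 + (-3*Z(0) - 2)) - 1*(-856))) = 3868 - sqrt(2028 + (-(18 + (-3*0 - 2)) - 1*(-856))) = 3868 - sqrt(2028 + (-(18 + (0 - 2)) + 856)) = 3868 - sqrt(2028 + (-(18 - 2) + 856)) = 3868 - sqrt(2028 + (-1*16 + 856)) = 3868 - sqrt(2028 + (-16 + 856)) = 3868 - sqrt(2028 + 840) = 3868 - sqrt(2868) = 3868 - 2*sqrt(717)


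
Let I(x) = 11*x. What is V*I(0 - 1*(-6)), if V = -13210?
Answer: -871860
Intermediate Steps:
V*I(0 - 1*(-6)) = -145310*(0 - 1*(-6)) = -145310*(0 + 6) = -145310*6 = -13210*66 = -871860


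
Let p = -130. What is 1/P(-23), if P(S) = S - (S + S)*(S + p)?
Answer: -1/7061 ≈ -0.00014162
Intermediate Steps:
P(S) = S - 2*S*(-130 + S) (P(S) = S - (S + S)*(S - 130) = S - 2*S*(-130 + S))
1/P(-23) = 1/(-23*(261 - 2*(-23))) = 1/(-23*(261 + 46)) = 1/(-23*307) = 1/(-7061) = -1/7061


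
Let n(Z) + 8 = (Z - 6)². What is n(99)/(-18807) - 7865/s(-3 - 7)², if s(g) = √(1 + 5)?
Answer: -16440989/12538 ≈ -1311.3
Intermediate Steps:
n(Z) = -8 + (-6 + Z)² (n(Z) = -8 + (Z - 6)² = -8 + (-6 + Z)²)
s(g) = √6
n(99)/(-18807) - 7865/s(-3 - 7)² = (-8 + (-6 + 99)²)/(-18807) - 7865/((√6)²) = (-8 + 93²)*(-1/18807) - 7865/6 = (-8 + 8649)*(-1/18807) - 7865*⅙ = 8641*(-1/18807) - 7865/6 = -8641/18807 - 7865/6 = -16440989/12538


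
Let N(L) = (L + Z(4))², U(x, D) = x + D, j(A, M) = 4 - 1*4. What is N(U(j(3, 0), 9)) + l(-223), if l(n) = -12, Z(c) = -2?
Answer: 37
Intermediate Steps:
j(A, M) = 0 (j(A, M) = 4 - 4 = 0)
U(x, D) = D + x
N(L) = (-2 + L)² (N(L) = (L - 2)² = (-2 + L)²)
N(U(j(3, 0), 9)) + l(-223) = (-2 + (9 + 0))² - 12 = (-2 + 9)² - 12 = 7² - 12 = 49 - 12 = 37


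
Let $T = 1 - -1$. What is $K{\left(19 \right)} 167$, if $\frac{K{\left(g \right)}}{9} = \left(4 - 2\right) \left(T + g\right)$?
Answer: $63126$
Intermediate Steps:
$T = 2$ ($T = 1 + 1 = 2$)
$K{\left(g \right)} = 36 + 18 g$ ($K{\left(g \right)} = 9 \left(4 - 2\right) \left(2 + g\right) = 9 \cdot 2 \left(2 + g\right) = 9 \left(4 + 2 g\right) = 36 + 18 g$)
$K{\left(19 \right)} 167 = \left(36 + 18 \cdot 19\right) 167 = \left(36 + 342\right) 167 = 378 \cdot 167 = 63126$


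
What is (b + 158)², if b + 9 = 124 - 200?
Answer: 5329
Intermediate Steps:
b = -85 (b = -9 + (124 - 200) = -9 - 76 = -85)
(b + 158)² = (-85 + 158)² = 73² = 5329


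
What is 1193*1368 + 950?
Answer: 1632974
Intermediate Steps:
1193*1368 + 950 = 1632024 + 950 = 1632974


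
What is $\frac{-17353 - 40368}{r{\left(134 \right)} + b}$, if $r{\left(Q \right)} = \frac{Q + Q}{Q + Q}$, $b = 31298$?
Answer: $- \frac{57721}{31299} \approx -1.8442$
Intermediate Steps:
$r{\left(Q \right)} = 1$ ($r{\left(Q \right)} = \frac{2 Q}{2 Q} = 2 Q \frac{1}{2 Q} = 1$)
$\frac{-17353 - 40368}{r{\left(134 \right)} + b} = \frac{-17353 - 40368}{1 + 31298} = - \frac{57721}{31299}$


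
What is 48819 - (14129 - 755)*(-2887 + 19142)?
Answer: -217345551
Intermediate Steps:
48819 - (14129 - 755)*(-2887 + 19142) = 48819 - 13374*16255 = 48819 - 1*217394370 = 48819 - 217394370 = -217345551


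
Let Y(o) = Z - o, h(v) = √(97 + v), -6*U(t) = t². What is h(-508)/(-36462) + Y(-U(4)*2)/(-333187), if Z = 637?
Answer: -1895/999561 - I*√411/36462 ≈ -0.0018958 - 0.00055601*I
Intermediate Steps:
U(t) = -t²/6
Y(o) = 637 - o
h(-508)/(-36462) + Y(-U(4)*2)/(-333187) = √(97 - 508)/(-36462) + (637 - (-(-1)*4²/6)*2)/(-333187) = √(-411)*(-1/36462) + (637 - (-(-1)*16/6)*2)*(-1/333187) = (I*√411)*(-1/36462) + (637 - (-1*(-8/3))*2)*(-1/333187) = -I*√411/36462 + (637 - 8*2/3)*(-1/333187) = -I*√411/36462 + (637 - 1*16/3)*(-1/333187) = -I*√411/36462 + (637 - 16/3)*(-1/333187) = -I*√411/36462 + (1895/3)*(-1/333187) = -I*√411/36462 - 1895/999561 = -1895/999561 - I*√411/36462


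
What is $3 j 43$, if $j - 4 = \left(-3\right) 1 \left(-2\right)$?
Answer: $1290$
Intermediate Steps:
$j = 10$ ($j = 4 + \left(-3\right) 1 \left(-2\right) = 4 - -6 = 4 + 6 = 10$)
$3 j 43 = 3 \cdot 10 \cdot 43 = 30 \cdot 43 = 1290$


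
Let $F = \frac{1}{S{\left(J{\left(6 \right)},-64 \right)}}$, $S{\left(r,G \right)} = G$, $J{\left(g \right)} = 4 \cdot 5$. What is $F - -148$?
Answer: $\frac{9471}{64} \approx 147.98$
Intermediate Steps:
$J{\left(g \right)} = 20$
$F = - \frac{1}{64}$ ($F = \frac{1}{-64} = - \frac{1}{64} \approx -0.015625$)
$F - -148 = - \frac{1}{64} - -148 = - \frac{1}{64} + 148 = \frac{9471}{64}$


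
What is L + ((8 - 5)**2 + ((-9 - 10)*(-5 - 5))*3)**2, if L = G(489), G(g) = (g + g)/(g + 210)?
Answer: 78111479/233 ≈ 3.3524e+5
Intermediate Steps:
G(g) = 2*g/(210 + g) (G(g) = (2*g)/(210 + g) = 2*g/(210 + g))
L = 326/233 (L = 2*489/(210 + 489) = 2*489/699 = 2*489*(1/699) = 326/233 ≈ 1.3991)
L + ((8 - 5)**2 + ((-9 - 10)*(-5 - 5))*3)**2 = 326/233 + ((8 - 5)**2 + ((-9 - 10)*(-5 - 5))*3)**2 = 326/233 + (3**2 - 19*(-10)*3)**2 = 326/233 + (9 + 190*3)**2 = 326/233 + (9 + 570)**2 = 326/233 + 579**2 = 326/233 + 335241 = 78111479/233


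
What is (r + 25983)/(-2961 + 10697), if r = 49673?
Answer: 9457/967 ≈ 9.7797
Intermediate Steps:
(r + 25983)/(-2961 + 10697) = (49673 + 25983)/(-2961 + 10697) = 75656/7736 = 75656*(1/7736) = 9457/967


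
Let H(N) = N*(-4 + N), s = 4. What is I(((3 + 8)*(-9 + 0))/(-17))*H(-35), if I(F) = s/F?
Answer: 30940/33 ≈ 937.58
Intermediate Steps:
I(F) = 4/F
I(((3 + 8)*(-9 + 0))/(-17))*H(-35) = (4/((((3 + 8)*(-9 + 0))/(-17))))*(-35*(-4 - 35)) = (4/(((11*(-9))*(-1/17))))*(-35*(-39)) = (4/((-99*(-1/17))))*1365 = (4/(99/17))*1365 = (4*(17/99))*1365 = (68/99)*1365 = 30940/33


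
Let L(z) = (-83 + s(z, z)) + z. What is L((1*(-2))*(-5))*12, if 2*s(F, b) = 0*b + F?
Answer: -816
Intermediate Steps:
s(F, b) = F/2 (s(F, b) = (0*b + F)/2 = (0 + F)/2 = F/2)
L(z) = -83 + 3*z/2 (L(z) = (-83 + z/2) + z = -83 + 3*z/2)
L((1*(-2))*(-5))*12 = (-83 + 3*((1*(-2))*(-5))/2)*12 = (-83 + 3*(-2*(-5))/2)*12 = (-83 + (3/2)*10)*12 = (-83 + 15)*12 = -68*12 = -816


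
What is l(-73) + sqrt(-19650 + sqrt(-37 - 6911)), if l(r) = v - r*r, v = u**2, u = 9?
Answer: -5248 + sqrt(-19650 + 6*I*sqrt(193)) ≈ -5247.7 + 140.18*I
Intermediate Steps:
v = 81 (v = 9**2 = 81)
l(r) = 81 - r**2 (l(r) = 81 - r*r = 81 - r**2)
l(-73) + sqrt(-19650 + sqrt(-37 - 6911)) = (81 - 1*(-73)**2) + sqrt(-19650 + sqrt(-37 - 6911)) = (81 - 1*5329) + sqrt(-19650 + sqrt(-6948)) = (81 - 5329) + sqrt(-19650 + 6*I*sqrt(193)) = -5248 + sqrt(-19650 + 6*I*sqrt(193))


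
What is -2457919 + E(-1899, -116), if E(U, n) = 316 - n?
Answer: -2457487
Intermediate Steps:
-2457919 + E(-1899, -116) = -2457919 + (316 - 1*(-116)) = -2457919 + (316 + 116) = -2457919 + 432 = -2457487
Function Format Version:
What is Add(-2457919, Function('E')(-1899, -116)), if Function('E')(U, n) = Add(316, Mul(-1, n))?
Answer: -2457487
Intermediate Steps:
Add(-2457919, Function('E')(-1899, -116)) = Add(-2457919, Add(316, Mul(-1, -116))) = Add(-2457919, Add(316, 116)) = Add(-2457919, 432) = -2457487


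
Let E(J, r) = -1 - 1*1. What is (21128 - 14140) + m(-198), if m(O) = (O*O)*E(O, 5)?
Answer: -71420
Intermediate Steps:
E(J, r) = -2 (E(J, r) = -1 - 1 = -2)
m(O) = -2*O² (m(O) = (O*O)*(-2) = O²*(-2) = -2*O²)
(21128 - 14140) + m(-198) = (21128 - 14140) - 2*(-198)² = 6988 - 2*39204 = 6988 - 78408 = -71420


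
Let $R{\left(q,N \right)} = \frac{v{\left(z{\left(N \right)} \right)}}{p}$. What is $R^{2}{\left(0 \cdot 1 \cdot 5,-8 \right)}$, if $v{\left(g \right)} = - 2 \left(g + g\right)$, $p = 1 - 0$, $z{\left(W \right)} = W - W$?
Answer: $0$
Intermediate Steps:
$z{\left(W \right)} = 0$
$p = 1$ ($p = 1 + 0 = 1$)
$v{\left(g \right)} = - 4 g$ ($v{\left(g \right)} = - 2 \cdot 2 g = - 4 g$)
$R{\left(q,N \right)} = 0$ ($R{\left(q,N \right)} = \frac{\left(-4\right) 0}{1} = 0 \cdot 1 = 0$)
$R^{2}{\left(0 \cdot 1 \cdot 5,-8 \right)} = 0^{2} = 0$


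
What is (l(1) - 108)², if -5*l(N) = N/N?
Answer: 292681/25 ≈ 11707.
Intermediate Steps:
l(N) = -⅕ (l(N) = -N/(5*N) = -⅕*1 = -⅕)
(l(1) - 108)² = (-⅕ - 108)² = (-541/5)² = 292681/25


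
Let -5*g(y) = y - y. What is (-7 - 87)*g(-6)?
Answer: 0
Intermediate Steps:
g(y) = 0 (g(y) = -(y - y)/5 = -⅕*0 = 0)
(-7 - 87)*g(-6) = (-7 - 87)*0 = -94*0 = 0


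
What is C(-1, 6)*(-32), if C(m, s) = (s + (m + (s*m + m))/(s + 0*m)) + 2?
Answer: -640/3 ≈ -213.33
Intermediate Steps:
C(m, s) = 2 + s + (2*m + m*s)/s (C(m, s) = (s + (m + (m*s + m))/(s + 0)) + 2 = (s + (m + (m + m*s))/s) + 2 = (s + (2*m + m*s)/s) + 2 = 2 + s + (2*m + m*s)/s)
C(-1, 6)*(-32) = (2 - 1 + 6 + 2*(-1)/6)*(-32) = (2 - 1 + 6 + 2*(-1)*(⅙))*(-32) = (2 - 1 + 6 - ⅓)*(-32) = (20/3)*(-32) = -640/3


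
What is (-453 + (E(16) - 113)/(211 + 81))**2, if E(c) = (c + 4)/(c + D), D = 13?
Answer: 14739925026121/71707024 ≈ 2.0556e+5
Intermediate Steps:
E(c) = (4 + c)/(13 + c) (E(c) = (c + 4)/(c + 13) = (4 + c)/(13 + c))
(-453 + (E(16) - 113)/(211 + 81))**2 = (-453 + ((4 + 16)/(13 + 16) - 113)/(211 + 81))**2 = (-453 + (20/29 - 113)/292)**2 = (-453 + ((1/29)*20 - 113)*(1/292))**2 = (-453 + (20/29 - 113)*(1/292))**2 = (-453 - 3257/29*1/292)**2 = (-453 - 3257/8468)**2 = (-3839261/8468)**2 = 14739925026121/71707024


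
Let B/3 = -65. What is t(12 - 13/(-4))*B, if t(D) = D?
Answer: -11895/4 ≈ -2973.8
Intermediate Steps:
B = -195 (B = 3*(-65) = -195)
t(12 - 13/(-4))*B = (12 - 13/(-4))*(-195) = (12 - 13*(-1)/4)*(-195) = (12 - 1*(-13/4))*(-195) = (12 + 13/4)*(-195) = (61/4)*(-195) = -11895/4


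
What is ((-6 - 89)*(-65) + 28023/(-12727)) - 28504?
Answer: -284209206/12727 ≈ -22331.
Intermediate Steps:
((-6 - 89)*(-65) + 28023/(-12727)) - 28504 = (-95*(-65) + 28023*(-1/12727)) - 28504 = (6175 - 28023/12727) - 28504 = 78561202/12727 - 28504 = -284209206/12727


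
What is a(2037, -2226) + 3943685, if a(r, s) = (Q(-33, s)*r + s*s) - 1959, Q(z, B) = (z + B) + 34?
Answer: 4364477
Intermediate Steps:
Q(z, B) = 34 + B + z (Q(z, B) = (B + z) + 34 = 34 + B + z)
a(r, s) = -1959 + s**2 + r*(1 + s) (a(r, s) = ((34 + s - 33)*r + s*s) - 1959 = ((1 + s)*r + s**2) - 1959 = (r*(1 + s) + s**2) - 1959 = (s**2 + r*(1 + s)) - 1959 = -1959 + s**2 + r*(1 + s))
a(2037, -2226) + 3943685 = (-1959 + (-2226)**2 + 2037*(1 - 2226)) + 3943685 = (-1959 + 4955076 + 2037*(-2225)) + 3943685 = (-1959 + 4955076 - 4532325) + 3943685 = 420792 + 3943685 = 4364477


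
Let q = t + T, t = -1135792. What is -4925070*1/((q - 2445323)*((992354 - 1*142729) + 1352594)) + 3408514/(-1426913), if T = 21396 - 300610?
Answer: -3219639834720067256/1347844559149342507 ≈ -2.3887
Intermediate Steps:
T = -279214
q = -1415006 (q = -1135792 - 279214 = -1415006)
-4925070*1/((q - 2445323)*((992354 - 1*142729) + 1352594)) + 3408514/(-1426913) = -4925070*1/((-1415006 - 2445323)*((992354 - 1*142729) + 1352594)) + 3408514/(-1426913) = -4925070*(-1/(3860329*((992354 - 142729) + 1352594))) + 3408514*(-1/1426913) = -4925070*(-1/(3860329*(849625 + 1352594))) - 3408514/1426913 = -4925070/(2202219*(-3860329)) - 3408514/1426913 = -4925070/(-8501289870051) - 3408514/1426913 = -4925070*(-1/8501289870051) - 3408514/1426913 = 547230/944587763339 - 3408514/1426913 = -3219639834720067256/1347844559149342507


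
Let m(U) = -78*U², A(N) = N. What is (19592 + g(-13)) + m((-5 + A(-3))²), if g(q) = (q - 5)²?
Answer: -299572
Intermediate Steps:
g(q) = (-5 + q)²
(19592 + g(-13)) + m((-5 + A(-3))²) = (19592 + (-5 - 13)²) - 78*(-5 - 3)⁴ = (19592 + (-18)²) - 78*((-8)²)² = (19592 + 324) - 78*64² = 19916 - 78*4096 = 19916 - 319488 = -299572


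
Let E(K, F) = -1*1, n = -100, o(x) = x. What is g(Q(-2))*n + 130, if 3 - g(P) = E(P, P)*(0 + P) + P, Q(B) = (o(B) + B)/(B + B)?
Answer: -170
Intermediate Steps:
Q(B) = 1 (Q(B) = (B + B)/(B + B) = (2*B)/((2*B)) = (2*B)*(1/(2*B)) = 1)
E(K, F) = -1
g(P) = 3 (g(P) = 3 - (-(0 + P) + P) = 3 - (-P + P) = 3 - 1*0 = 3 + 0 = 3)
g(Q(-2))*n + 130 = 3*(-100) + 130 = -300 + 130 = -170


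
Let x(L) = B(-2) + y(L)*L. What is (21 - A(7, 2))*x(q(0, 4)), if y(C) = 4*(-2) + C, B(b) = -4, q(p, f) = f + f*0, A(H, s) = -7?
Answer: -560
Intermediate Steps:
q(p, f) = f (q(p, f) = f + 0 = f)
y(C) = -8 + C
x(L) = -4 + L*(-8 + L) (x(L) = -4 + (-8 + L)*L = -4 + L*(-8 + L))
(21 - A(7, 2))*x(q(0, 4)) = (21 - 1*(-7))*(-4 + 4*(-8 + 4)) = (21 + 7)*(-4 + 4*(-4)) = 28*(-4 - 16) = 28*(-20) = -560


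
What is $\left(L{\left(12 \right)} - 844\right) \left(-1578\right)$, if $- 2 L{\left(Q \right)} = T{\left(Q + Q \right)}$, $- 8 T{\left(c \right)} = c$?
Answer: $1329465$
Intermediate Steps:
$T{\left(c \right)} = - \frac{c}{8}$
$L{\left(Q \right)} = \frac{Q}{8}$ ($L{\left(Q \right)} = - \frac{\left(- \frac{1}{8}\right) \left(Q + Q\right)}{2} = - \frac{\left(- \frac{1}{8}\right) 2 Q}{2} = - \frac{\left(- \frac{1}{4}\right) Q}{2} = \frac{Q}{8}$)
$\left(L{\left(12 \right)} - 844\right) \left(-1578\right) = \left(\frac{1}{8} \cdot 12 - 844\right) \left(-1578\right) = \left(\frac{3}{2} - 844\right) \left(-1578\right) = \left(- \frac{1685}{2}\right) \left(-1578\right) = 1329465$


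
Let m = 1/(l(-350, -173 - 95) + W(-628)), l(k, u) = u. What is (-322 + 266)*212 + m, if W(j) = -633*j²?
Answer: -2963789476481/249645340 ≈ -11872.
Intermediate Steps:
m = -1/249645340 (m = 1/((-173 - 95) - 633*(-628)²) = 1/(-268 - 633*394384) = 1/(-268 - 249645072) = 1/(-249645340) = -1/249645340 ≈ -4.0057e-9)
(-322 + 266)*212 + m = (-322 + 266)*212 - 1/249645340 = -56*212 - 1/249645340 = -11872 - 1/249645340 = -2963789476481/249645340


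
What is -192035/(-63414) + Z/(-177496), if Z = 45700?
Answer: 1949214035/703483209 ≈ 2.7708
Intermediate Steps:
-192035/(-63414) + Z/(-177496) = -192035/(-63414) + 45700/(-177496) = -192035*(-1/63414) + 45700*(-1/177496) = 192035/63414 - 11425/44374 = 1949214035/703483209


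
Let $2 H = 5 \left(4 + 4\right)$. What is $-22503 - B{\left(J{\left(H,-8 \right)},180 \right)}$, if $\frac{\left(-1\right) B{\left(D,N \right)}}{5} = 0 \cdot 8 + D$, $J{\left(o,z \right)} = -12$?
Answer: $-22563$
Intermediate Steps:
$H = 20$ ($H = \frac{5 \left(4 + 4\right)}{2} = \frac{5 \cdot 8}{2} = \frac{1}{2} \cdot 40 = 20$)
$B{\left(D,N \right)} = - 5 D$ ($B{\left(D,N \right)} = - 5 \left(0 \cdot 8 + D\right) = - 5 \left(0 + D\right) = - 5 D$)
$-22503 - B{\left(J{\left(H,-8 \right)},180 \right)} = -22503 - \left(-5\right) \left(-12\right) = -22503 - 60 = -22563$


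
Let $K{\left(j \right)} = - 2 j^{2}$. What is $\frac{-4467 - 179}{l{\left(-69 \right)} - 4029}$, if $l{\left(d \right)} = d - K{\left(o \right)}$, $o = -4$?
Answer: $\frac{2323}{2033} \approx 1.1426$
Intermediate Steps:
$l{\left(d \right)} = 32 + d$ ($l{\left(d \right)} = d - - 2 \left(-4\right)^{2} = d - \left(-2\right) 16 = d - -32 = d + 32 = 32 + d$)
$\frac{-4467 - 179}{l{\left(-69 \right)} - 4029} = \frac{-4467 - 179}{\left(32 - 69\right) - 4029} = - \frac{4646}{-37 - 4029} = - \frac{4646}{-4066} = \left(-4646\right) \left(- \frac{1}{4066}\right) = \frac{2323}{2033}$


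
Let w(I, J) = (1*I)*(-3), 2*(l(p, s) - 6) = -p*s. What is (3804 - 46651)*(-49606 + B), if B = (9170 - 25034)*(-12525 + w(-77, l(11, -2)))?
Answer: -8354411321270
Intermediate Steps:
l(p, s) = 6 - p*s/2 (l(p, s) = 6 + (-p*s)/2 = 6 - p*s/2)
w(I, J) = -3*I (w(I, J) = I*(-3) = -3*I)
B = 195032016 (B = (9170 - 25034)*(-12525 - 3*(-77)) = -15864*(-12525 + 231) = -15864*(-12294) = 195032016)
(3804 - 46651)*(-49606 + B) = (3804 - 46651)*(-49606 + 195032016) = -42847*194982410 = -8354411321270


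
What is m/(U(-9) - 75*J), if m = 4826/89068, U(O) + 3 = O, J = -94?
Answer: 2413/313430292 ≈ 7.6987e-6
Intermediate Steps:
U(O) = -3 + O
m = 2413/44534 (m = 4826*(1/89068) = 2413/44534 ≈ 0.054183)
m/(U(-9) - 75*J) = 2413/(44534*((-3 - 9) - 75*(-94))) = 2413/(44534*(-12 + 7050)) = (2413/44534)/7038 = (2413/44534)*(1/7038) = 2413/313430292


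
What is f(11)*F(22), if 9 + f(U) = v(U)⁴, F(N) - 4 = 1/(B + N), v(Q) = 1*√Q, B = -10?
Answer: 1372/3 ≈ 457.33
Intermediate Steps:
v(Q) = √Q
F(N) = 4 + 1/(-10 + N)
f(U) = -9 + U² (f(U) = -9 + (√U)⁴ = -9 + U²)
f(11)*F(22) = (-9 + 11²)*((-39 + 4*22)/(-10 + 22)) = (-9 + 121)*((-39 + 88)/12) = 112*((1/12)*49) = 112*(49/12) = 1372/3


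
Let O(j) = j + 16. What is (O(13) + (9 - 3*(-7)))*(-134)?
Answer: -7906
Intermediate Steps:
O(j) = 16 + j
(O(13) + (9 - 3*(-7)))*(-134) = ((16 + 13) + (9 - 3*(-7)))*(-134) = (29 + (9 + 21))*(-134) = (29 + 30)*(-134) = 59*(-134) = -7906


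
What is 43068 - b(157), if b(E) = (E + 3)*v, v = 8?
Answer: 41788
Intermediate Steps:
b(E) = 24 + 8*E (b(E) = (E + 3)*8 = (3 + E)*8 = 24 + 8*E)
43068 - b(157) = 43068 - (24 + 8*157) = 43068 - (24 + 1256) = 43068 - 1*1280 = 43068 - 1280 = 41788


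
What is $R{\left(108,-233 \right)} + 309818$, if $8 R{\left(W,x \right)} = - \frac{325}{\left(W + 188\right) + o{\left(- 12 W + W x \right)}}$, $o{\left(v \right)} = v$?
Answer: $\frac{64848625541}{209312} \approx 3.0982 \cdot 10^{5}$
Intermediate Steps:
$R{\left(W,x \right)} = - \frac{325}{8 \left(188 - 11 W + W x\right)}$ ($R{\left(W,x \right)} = \frac{\left(-325\right) \frac{1}{\left(W + 188\right) + \left(- 12 W + W x\right)}}{8} = \frac{\left(-325\right) \frac{1}{\left(188 + W\right) + \left(- 12 W + W x\right)}}{8} = \frac{\left(-325\right) \frac{1}{188 - 11 W + W x}}{8} = - \frac{325}{8 \left(188 - 11 W + W x\right)}$)
$R{\left(108,-233 \right)} + 309818 = - \frac{325}{1504 - 9504 + 8 \cdot 108 \left(-233\right)} + 309818 = - \frac{325}{1504 - 9504 - 201312} + 309818 = - \frac{325}{-209312} + 309818 = \left(-325\right) \left(- \frac{1}{209312}\right) + 309818 = \frac{325}{209312} + 309818 = \frac{64848625541}{209312}$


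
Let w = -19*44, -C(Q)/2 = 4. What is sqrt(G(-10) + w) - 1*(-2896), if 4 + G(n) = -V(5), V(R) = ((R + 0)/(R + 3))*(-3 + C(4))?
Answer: 2896 + I*sqrt(13330)/4 ≈ 2896.0 + 28.864*I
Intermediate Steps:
C(Q) = -8 (C(Q) = -2*4 = -8)
V(R) = -11*R/(3 + R) (V(R) = ((R + 0)/(R + 3))*(-3 - 8) = (R/(3 + R))*(-11) = -11*R/(3 + R))
w = -836
G(n) = 23/8 (G(n) = -4 - (-11)*5/(3 + 5) = -4 - (-11)*5/8 = -4 - 1*(-55/8) = -4 + 55/8 = 23/8)
sqrt(G(-10) + w) - 1*(-2896) = sqrt(23/8 - 836) - 1*(-2896) = sqrt(-6665/8) + 2896 = I*sqrt(13330)/4 + 2896 = 2896 + I*sqrt(13330)/4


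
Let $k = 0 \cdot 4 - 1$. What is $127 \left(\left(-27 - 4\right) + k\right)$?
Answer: $-4064$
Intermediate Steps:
$k = -1$ ($k = 0 - 1 = -1$)
$127 \left(\left(-27 - 4\right) + k\right) = 127 \left(\left(-27 - 4\right) - 1\right) = 127 \left(-31 - 1\right) = 127 \left(-32\right) = -4064$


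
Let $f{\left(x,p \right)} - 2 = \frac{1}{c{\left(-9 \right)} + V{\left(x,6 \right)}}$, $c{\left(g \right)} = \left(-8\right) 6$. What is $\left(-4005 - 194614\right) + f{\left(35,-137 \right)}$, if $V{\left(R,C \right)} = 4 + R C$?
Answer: $- \frac{32970421}{166} \approx -1.9862 \cdot 10^{5}$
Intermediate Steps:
$c{\left(g \right)} = -48$
$V{\left(R,C \right)} = 4 + C R$
$f{\left(x,p \right)} = 2 + \frac{1}{-44 + 6 x}$ ($f{\left(x,p \right)} = 2 + \frac{1}{-48 + \left(4 + 6 x\right)} = 2 + \frac{1}{-44 + 6 x}$)
$\left(-4005 - 194614\right) + f{\left(35,-137 \right)} = \left(-4005 - 194614\right) + \frac{3 \left(-29 + 4 \cdot 35\right)}{2 \left(-22 + 3 \cdot 35\right)} = -198619 + \frac{3 \left(-29 + 140\right)}{2 \left(-22 + 105\right)} = -198619 + \frac{3}{2} \cdot \frac{1}{83} \cdot 111 = -198619 + \frac{333}{166} = - \frac{32970421}{166}$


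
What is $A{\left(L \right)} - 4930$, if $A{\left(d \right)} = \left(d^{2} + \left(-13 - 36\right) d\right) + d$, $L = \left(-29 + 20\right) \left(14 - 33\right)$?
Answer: $16103$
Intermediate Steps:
$L = 171$ ($L = \left(-9\right) \left(-19\right) = 171$)
$A{\left(d \right)} = d^{2} - 48 d$ ($A{\left(d \right)} = \left(d^{2} + \left(-13 - 36\right) d\right) + d = \left(d^{2} - 49 d\right) + d = d^{2} - 48 d$)
$A{\left(L \right)} - 4930 = 171 \left(-48 + 171\right) - 4930 = 171 \cdot 123 - 4930 = 21033 - 4930 = 16103$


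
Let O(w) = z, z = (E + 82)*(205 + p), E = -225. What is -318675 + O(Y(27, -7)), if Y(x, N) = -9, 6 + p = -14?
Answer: -345130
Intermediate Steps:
p = -20 (p = -6 - 14 = -20)
z = -26455 (z = (-225 + 82)*(205 - 20) = -143*185 = -26455)
O(w) = -26455
-318675 + O(Y(27, -7)) = -318675 - 26455 = -345130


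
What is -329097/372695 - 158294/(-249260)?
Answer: -2303533589/9289795570 ≈ -0.24796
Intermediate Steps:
-329097/372695 - 158294/(-249260) = -329097*1/372695 - 158294*(-1/249260) = -329097/372695 + 79147/124630 = -2303533589/9289795570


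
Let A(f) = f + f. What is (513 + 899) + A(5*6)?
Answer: 1472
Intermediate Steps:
A(f) = 2*f
(513 + 899) + A(5*6) = (513 + 899) + 2*(5*6) = 1412 + 2*30 = 1412 + 60 = 1472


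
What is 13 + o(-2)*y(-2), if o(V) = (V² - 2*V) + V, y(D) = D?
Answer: 1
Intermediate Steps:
o(V) = V² - V
13 + o(-2)*y(-2) = 13 - 2*(-1 - 2)*(-2) = 13 - 2*(-3)*(-2) = 13 + 6*(-2) = 13 - 12 = 1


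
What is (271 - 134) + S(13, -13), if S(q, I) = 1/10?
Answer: 1371/10 ≈ 137.10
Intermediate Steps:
S(q, I) = ⅒
(271 - 134) + S(13, -13) = (271 - 134) + ⅒ = 137 + ⅒ = 1371/10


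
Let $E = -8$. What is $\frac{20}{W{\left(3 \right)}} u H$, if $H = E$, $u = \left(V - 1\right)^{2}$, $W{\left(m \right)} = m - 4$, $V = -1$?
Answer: $640$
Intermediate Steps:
$W{\left(m \right)} = -4 + m$ ($W{\left(m \right)} = m - 4 = -4 + m$)
$u = 4$ ($u = \left(-1 - 1\right)^{2} = \left(-2\right)^{2} = 4$)
$H = -8$
$\frac{20}{W{\left(3 \right)}} u H = \frac{20}{-4 + 3} \cdot 4 \left(-8\right) = \frac{20}{-1} \cdot 4 \left(-8\right) = 20 \left(-1\right) 4 \left(-8\right) = \left(-20\right) 4 \left(-8\right) = \left(-80\right) \left(-8\right) = 640$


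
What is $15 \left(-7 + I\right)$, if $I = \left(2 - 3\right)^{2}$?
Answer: $-90$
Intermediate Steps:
$I = 1$ ($I = \left(-1\right)^{2} = 1$)
$15 \left(-7 + I\right) = 15 \left(-7 + 1\right) = 15 \left(-6\right) = -90$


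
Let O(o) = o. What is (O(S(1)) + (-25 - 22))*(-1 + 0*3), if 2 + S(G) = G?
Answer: 48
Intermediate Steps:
S(G) = -2 + G
(O(S(1)) + (-25 - 22))*(-1 + 0*3) = ((-2 + 1) + (-25 - 22))*(-1 + 0*3) = (-1 - 47)*(-1 + 0) = -48*(-1) = 48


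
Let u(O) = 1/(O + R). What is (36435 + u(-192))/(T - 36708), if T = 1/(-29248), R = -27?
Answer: -233377513472/235126193115 ≈ -0.99256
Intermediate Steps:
u(O) = 1/(-27 + O) (u(O) = 1/(O - 27) = 1/(-27 + O))
T = -1/29248 ≈ -3.4190e-5
(36435 + u(-192))/(T - 36708) = (36435 + 1/(-27 - 192))/(-1/29248 - 36708) = (36435 + 1/(-219))/(-1073635585/29248) = (36435 - 1/219)*(-29248/1073635585) = (7979264/219)*(-29248/1073635585) = -233377513472/235126193115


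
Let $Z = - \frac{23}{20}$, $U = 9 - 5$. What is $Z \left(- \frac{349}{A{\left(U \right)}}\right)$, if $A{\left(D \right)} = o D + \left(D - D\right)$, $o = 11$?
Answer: $\frac{8027}{880} \approx 9.1216$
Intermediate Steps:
$U = 4$
$A{\left(D \right)} = 11 D$ ($A{\left(D \right)} = 11 D + \left(D - D\right) = 11 D + 0 = 11 D$)
$Z = - \frac{23}{20}$ ($Z = \left(-23\right) \frac{1}{20} = - \frac{23}{20} \approx -1.15$)
$Z \left(- \frac{349}{A{\left(U \right)}}\right) = - \frac{23 \left(- \frac{349}{11 \cdot 4}\right)}{20} = - \frac{23 \left(- \frac{349}{44}\right)}{20} = - \frac{23 \left(\left(-349\right) \frac{1}{44}\right)}{20} = \left(- \frac{23}{20}\right) \left(- \frac{349}{44}\right) = \frac{8027}{880}$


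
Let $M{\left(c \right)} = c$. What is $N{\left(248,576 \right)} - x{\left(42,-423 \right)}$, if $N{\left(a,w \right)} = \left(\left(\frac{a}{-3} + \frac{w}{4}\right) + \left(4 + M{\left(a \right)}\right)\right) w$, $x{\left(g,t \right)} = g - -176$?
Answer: $180262$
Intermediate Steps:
$x{\left(g,t \right)} = 176 + g$ ($x{\left(g,t \right)} = g + 176 = 176 + g$)
$N{\left(a,w \right)} = w \left(4 + \frac{w}{4} + \frac{2 a}{3}\right)$ ($N{\left(a,w \right)} = \left(\left(\frac{a}{-3} + \frac{w}{4}\right) + \left(4 + a\right)\right) w = \left(\left(a \left(- \frac{1}{3}\right) + w \frac{1}{4}\right) + \left(4 + a\right)\right) w = \left(\left(- \frac{a}{3} + \frac{w}{4}\right) + \left(4 + a\right)\right) w = \left(4 + \frac{w}{4} + \frac{2 a}{3}\right) w = w \left(4 + \frac{w}{4} + \frac{2 a}{3}\right)$)
$N{\left(248,576 \right)} - x{\left(42,-423 \right)} = \frac{1}{12} \cdot 576 \left(48 + 3 \cdot 576 + 8 \cdot 248\right) - \left(176 + 42\right) = \frac{1}{12} \cdot 576 \left(48 + 1728 + 1984\right) - 218 = \frac{1}{12} \cdot 576 \cdot 3760 - 218 = 180480 - 218 = 180262$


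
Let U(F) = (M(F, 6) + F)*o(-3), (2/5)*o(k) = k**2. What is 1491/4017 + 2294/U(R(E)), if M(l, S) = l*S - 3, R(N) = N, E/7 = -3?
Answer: -1394291/4519125 ≈ -0.30853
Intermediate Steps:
E = -21 (E = 7*(-3) = -21)
o(k) = 5*k**2/2
M(l, S) = -3 + S*l (M(l, S) = S*l - 3 = -3 + S*l)
U(F) = -135/2 + 315*F/2 (U(F) = ((-3 + 6*F) + F)*((5/2)*(-3)**2) = (-3 + 7*F)*((5/2)*9) = (-3 + 7*F)*(45/2) = -135/2 + 315*F/2)
1491/4017 + 2294/U(R(E)) = 1491/4017 + 2294/(-135/2 + (315/2)*(-21)) = 1491*(1/4017) + 2294/(-135/2 - 6615/2) = 497/1339 + 2294/(-3375) = 497/1339 + 2294*(-1/3375) = 497/1339 - 2294/3375 = -1394291/4519125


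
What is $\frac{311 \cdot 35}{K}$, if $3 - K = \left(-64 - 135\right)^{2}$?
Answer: $- \frac{10885}{39598} \approx -0.27489$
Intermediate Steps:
$K = -39598$ ($K = 3 - \left(-64 - 135\right)^{2} = 3 - \left(-199\right)^{2} = 3 - 39601 = -39598$)
$\frac{311 \cdot 35}{K} = \frac{311 \cdot 35}{-39598} = 10885 \left(- \frac{1}{39598}\right) = - \frac{10885}{39598}$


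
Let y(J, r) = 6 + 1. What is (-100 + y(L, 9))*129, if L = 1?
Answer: -11997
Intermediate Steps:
y(J, r) = 7
(-100 + y(L, 9))*129 = (-100 + 7)*129 = -93*129 = -11997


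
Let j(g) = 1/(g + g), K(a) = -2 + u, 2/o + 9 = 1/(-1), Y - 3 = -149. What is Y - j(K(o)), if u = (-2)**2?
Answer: -585/4 ≈ -146.25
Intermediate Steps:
Y = -146 (Y = 3 - 149 = -146)
u = 4
o = -1/5 (o = 2/(-9 + 1/(-1)) = 2/(-9 - 1) = 2/(-10) = 2*(-1/10) = -1/5 ≈ -0.20000)
K(a) = 2 (K(a) = -2 + 4 = 2)
j(g) = 1/(2*g)
Y - j(K(o)) = -146 - 1/(2*2) = -146 - 1*1/4 = -146 - 1/4 = -585/4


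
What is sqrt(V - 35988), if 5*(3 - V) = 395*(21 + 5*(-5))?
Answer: I*sqrt(35669) ≈ 188.86*I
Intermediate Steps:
V = 319 (V = 3 - 79*(21 + 5*(-5)) = 3 - 79*(21 - 25) = 3 - 79*(-4) = 3 - 1/5*(-1580) = 3 + 316 = 319)
sqrt(V - 35988) = sqrt(319 - 35988) = sqrt(-35669) = I*sqrt(35669)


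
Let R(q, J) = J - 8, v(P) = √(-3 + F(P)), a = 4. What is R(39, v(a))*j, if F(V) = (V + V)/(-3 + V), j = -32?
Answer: 256 - 32*√5 ≈ 184.45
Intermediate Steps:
F(V) = 2*V/(-3 + V) (F(V) = (2*V)/(-3 + V) = 2*V/(-3 + V))
v(P) = √(-3 + 2*P/(-3 + P))
R(q, J) = -8 + J
R(39, v(a))*j = (-8 + √((9 - 1*4)/(-3 + 4)))*(-32) = (-8 + √((9 - 4)/1))*(-32) = (-8 + √(1*5))*(-32) = (-8 + √5)*(-32) = 256 - 32*√5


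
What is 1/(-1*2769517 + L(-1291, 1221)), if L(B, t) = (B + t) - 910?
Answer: -1/2770497 ≈ -3.6095e-7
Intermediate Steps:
L(B, t) = -910 + B + t
1/(-1*2769517 + L(-1291, 1221)) = 1/(-1*2769517 + (-910 - 1291 + 1221)) = 1/(-2769517 - 980) = 1/(-2770497) = -1/2770497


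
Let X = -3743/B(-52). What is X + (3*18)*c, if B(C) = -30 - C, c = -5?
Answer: -9683/22 ≈ -440.14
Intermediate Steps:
X = -3743/22 (X = -3743/(-30 - 1*(-52)) = -3743/(-30 + 52) = -3743/22 ≈ -170.14)
X + (3*18)*c = -3743/22 + (3*18)*(-5) = -3743/22 + 54*(-5) = -3743/22 - 270 = -9683/22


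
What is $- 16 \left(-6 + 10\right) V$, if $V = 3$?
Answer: $-192$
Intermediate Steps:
$- 16 \left(-6 + 10\right) V = - 16 \left(-6 + 10\right) 3 = \left(-16\right) 4 \cdot 3 = \left(-64\right) 3 = -192$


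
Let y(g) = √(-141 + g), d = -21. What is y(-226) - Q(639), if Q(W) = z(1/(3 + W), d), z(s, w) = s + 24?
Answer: -15409/642 + I*√367 ≈ -24.002 + 19.157*I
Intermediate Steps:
z(s, w) = 24 + s
Q(W) = 24 + 1/(3 + W)
y(-226) - Q(639) = √(-141 - 226) - (73 + 24*639)/(3 + 639) = √(-367) - (73 + 15336)/642 = I*√367 - 15409/642 = -15409/642 + I*√367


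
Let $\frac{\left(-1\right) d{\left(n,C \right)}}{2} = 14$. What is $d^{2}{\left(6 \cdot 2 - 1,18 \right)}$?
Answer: $784$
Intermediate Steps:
$d{\left(n,C \right)} = -28$ ($d{\left(n,C \right)} = \left(-2\right) 14 = -28$)
$d^{2}{\left(6 \cdot 2 - 1,18 \right)} = \left(-28\right)^{2} = 784$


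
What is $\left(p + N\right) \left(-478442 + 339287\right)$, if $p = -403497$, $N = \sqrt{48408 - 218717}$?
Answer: $56148625035 - 139155 i \sqrt{170309} \approx 5.6149 \cdot 10^{10} - 5.7427 \cdot 10^{7} i$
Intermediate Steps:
$N = i \sqrt{170309}$ ($N = \sqrt{-170309} = i \sqrt{170309} \approx 412.69 i$)
$\left(p + N\right) \left(-478442 + 339287\right) = \left(-403497 + i \sqrt{170309}\right) \left(-478442 + 339287\right) = \left(-403497 + i \sqrt{170309}\right) \left(-139155\right) = 56148625035 - 139155 i \sqrt{170309}$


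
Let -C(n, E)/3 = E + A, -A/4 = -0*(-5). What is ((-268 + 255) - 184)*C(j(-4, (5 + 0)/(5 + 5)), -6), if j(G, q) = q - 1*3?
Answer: -3546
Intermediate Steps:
j(G, q) = -3 + q (j(G, q) = q - 3 = -3 + q)
A = 0 (A = -(-12)*0*(-5) = -(-12)*0 = -4*0 = 0)
C(n, E) = -3*E (C(n, E) = -3*(E + 0) = -3*E)
((-268 + 255) - 184)*C(j(-4, (5 + 0)/(5 + 5)), -6) = ((-268 + 255) - 184)*(-3*(-6)) = (-13 - 184)*18 = -197*18 = -3546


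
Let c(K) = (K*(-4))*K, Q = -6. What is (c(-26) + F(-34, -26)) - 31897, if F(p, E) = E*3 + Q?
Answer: -34685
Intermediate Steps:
c(K) = -4*K² (c(K) = (-4*K)*K = -4*K²)
F(p, E) = -6 + 3*E (F(p, E) = E*3 - 6 = 3*E - 6 = -6 + 3*E)
(c(-26) + F(-34, -26)) - 31897 = (-4*(-26)² + (-6 + 3*(-26))) - 31897 = (-4*676 + (-6 - 78)) - 31897 = (-2704 - 84) - 31897 = -2788 - 31897 = -34685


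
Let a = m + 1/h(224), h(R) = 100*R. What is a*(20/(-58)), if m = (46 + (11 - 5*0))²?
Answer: -72777601/64960 ≈ -1120.3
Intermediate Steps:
m = 3249 (m = (46 + (11 + 0))² = (46 + 11)² = 57² = 3249)
a = 72777601/22400 (a = 3249 + 1/(100*224) = 3249 + 1/22400 = 72777601/22400 ≈ 3249.0)
a*(20/(-58)) = 72777601*(20/(-58))/22400 = 72777601*(20*(-1/58))/22400 = (72777601/22400)*(-10/29) = -72777601/64960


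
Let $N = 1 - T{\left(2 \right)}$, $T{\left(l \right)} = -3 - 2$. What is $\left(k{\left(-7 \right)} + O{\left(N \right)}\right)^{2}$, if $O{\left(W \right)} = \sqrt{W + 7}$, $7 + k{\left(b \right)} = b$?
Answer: $\left(14 - \sqrt{13}\right)^{2} \approx 108.04$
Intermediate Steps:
$k{\left(b \right)} = -7 + b$
$T{\left(l \right)} = -5$ ($T{\left(l \right)} = -3 - 2 = -5$)
$N = 6$ ($N = 1 - -5 = 1 + 5 = 6$)
$O{\left(W \right)} = \sqrt{7 + W}$
$\left(k{\left(-7 \right)} + O{\left(N \right)}\right)^{2} = \left(\left(-7 - 7\right) + \sqrt{7 + 6}\right)^{2} = \left(-14 + \sqrt{13}\right)^{2}$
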